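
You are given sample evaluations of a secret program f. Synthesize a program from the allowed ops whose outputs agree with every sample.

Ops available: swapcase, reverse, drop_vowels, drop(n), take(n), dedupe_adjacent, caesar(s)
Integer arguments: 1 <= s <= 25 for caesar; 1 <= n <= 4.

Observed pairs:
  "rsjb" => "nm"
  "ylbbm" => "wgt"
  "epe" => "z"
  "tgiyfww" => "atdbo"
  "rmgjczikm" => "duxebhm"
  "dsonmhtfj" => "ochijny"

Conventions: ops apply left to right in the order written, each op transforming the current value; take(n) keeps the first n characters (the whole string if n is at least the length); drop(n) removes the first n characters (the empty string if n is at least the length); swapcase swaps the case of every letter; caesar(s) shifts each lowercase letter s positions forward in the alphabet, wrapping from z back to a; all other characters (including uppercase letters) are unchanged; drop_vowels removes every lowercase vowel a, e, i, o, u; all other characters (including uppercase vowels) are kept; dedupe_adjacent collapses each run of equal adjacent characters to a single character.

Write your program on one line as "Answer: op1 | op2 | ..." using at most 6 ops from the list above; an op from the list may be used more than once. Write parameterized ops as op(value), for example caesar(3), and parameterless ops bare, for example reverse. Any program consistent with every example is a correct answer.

caesar(8) | reverse | caesar(6) | drop(2) | caesar(7)

Check, running the answer program on each example:
  "rsjb" -> "zarj" -> "jraz" -> "pxgf" -> "gf" -> "nm"
  "ylbbm" -> "gtjju" -> "ujjtg" -> "appzm" -> "pzm" -> "wgt"
  "epe" -> "mxm" -> "mxm" -> "sds" -> "s" -> "z"
  "tgiyfww" -> "boqgnee" -> "eengqob" -> "kktmwuh" -> "tmwuh" -> "atdbo"
  "rmgjczikm" -> "zuorkhqsu" -> "usqhkrouz" -> "aywnqxuaf" -> "wnqxuaf" -> "duxebhm"
  "dsonmhtfj" -> "lawvupbnr" -> "rnbpuvwal" -> "xthvabcgr" -> "hvabcgr" -> "ochijny"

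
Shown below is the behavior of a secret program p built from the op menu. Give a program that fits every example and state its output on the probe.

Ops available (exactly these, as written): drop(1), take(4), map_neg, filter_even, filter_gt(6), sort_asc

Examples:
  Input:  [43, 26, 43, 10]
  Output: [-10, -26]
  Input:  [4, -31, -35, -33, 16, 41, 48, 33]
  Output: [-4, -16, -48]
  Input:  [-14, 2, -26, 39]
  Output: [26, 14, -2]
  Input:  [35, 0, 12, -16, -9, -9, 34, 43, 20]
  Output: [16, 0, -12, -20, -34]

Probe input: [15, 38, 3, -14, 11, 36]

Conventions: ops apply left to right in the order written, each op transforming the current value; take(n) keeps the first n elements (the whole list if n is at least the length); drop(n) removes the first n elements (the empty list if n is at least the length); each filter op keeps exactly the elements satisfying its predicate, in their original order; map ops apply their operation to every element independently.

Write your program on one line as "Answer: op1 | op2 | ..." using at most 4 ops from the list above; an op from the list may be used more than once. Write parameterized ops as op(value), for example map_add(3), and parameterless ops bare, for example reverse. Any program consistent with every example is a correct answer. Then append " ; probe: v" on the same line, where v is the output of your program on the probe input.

sort_asc | filter_even | map_neg ; probe: [14, -36, -38]

Check, running the answer program on each example:
  [43, 26, 43, 10] -> [10, 26, 43, 43] -> [10, 26] -> [-10, -26]
  [4, -31, -35, -33, 16, 41, 48, 33] -> [-35, -33, -31, 4, 16, 33, 41, 48] -> [4, 16, 48] -> [-4, -16, -48]
  [-14, 2, -26, 39] -> [-26, -14, 2, 39] -> [-26, -14, 2] -> [26, 14, -2]
  [35, 0, 12, -16, -9, -9, 34, 43, 20] -> [-16, -9, -9, 0, 12, 20, 34, 35, 43] -> [-16, 0, 12, 20, 34] -> [16, 0, -12, -20, -34]
  probe: [15, 38, 3, -14, 11, 36] -> [-14, 3, 11, 15, 36, 38] -> [-14, 36, 38] -> [14, -36, -38]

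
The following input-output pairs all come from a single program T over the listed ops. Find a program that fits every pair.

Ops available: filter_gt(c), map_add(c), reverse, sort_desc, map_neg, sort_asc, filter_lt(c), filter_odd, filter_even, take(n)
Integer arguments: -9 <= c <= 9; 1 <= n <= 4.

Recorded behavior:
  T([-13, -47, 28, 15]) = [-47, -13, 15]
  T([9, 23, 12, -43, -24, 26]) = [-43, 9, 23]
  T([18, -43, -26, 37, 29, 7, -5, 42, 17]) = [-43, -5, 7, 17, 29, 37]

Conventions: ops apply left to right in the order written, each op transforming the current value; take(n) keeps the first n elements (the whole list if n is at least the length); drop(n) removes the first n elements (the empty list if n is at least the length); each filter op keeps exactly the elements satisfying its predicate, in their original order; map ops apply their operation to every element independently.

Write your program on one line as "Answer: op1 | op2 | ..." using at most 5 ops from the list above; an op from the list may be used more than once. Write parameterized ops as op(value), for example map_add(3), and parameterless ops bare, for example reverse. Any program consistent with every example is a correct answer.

map_neg | sort_asc | sort_desc | filter_odd | map_neg

Check, running the answer program on each example:
  [-13, -47, 28, 15] -> [13, 47, -28, -15] -> [-28, -15, 13, 47] -> [47, 13, -15, -28] -> [47, 13, -15] -> [-47, -13, 15]
  [9, 23, 12, -43, -24, 26] -> [-9, -23, -12, 43, 24, -26] -> [-26, -23, -12, -9, 24, 43] -> [43, 24, -9, -12, -23, -26] -> [43, -9, -23] -> [-43, 9, 23]
  [18, -43, -26, 37, 29, 7, -5, 42, 17] -> [-18, 43, 26, -37, -29, -7, 5, -42, -17] -> [-42, -37, -29, -18, -17, -7, 5, 26, 43] -> [43, 26, 5, -7, -17, -18, -29, -37, -42] -> [43, 5, -7, -17, -29, -37] -> [-43, -5, 7, 17, 29, 37]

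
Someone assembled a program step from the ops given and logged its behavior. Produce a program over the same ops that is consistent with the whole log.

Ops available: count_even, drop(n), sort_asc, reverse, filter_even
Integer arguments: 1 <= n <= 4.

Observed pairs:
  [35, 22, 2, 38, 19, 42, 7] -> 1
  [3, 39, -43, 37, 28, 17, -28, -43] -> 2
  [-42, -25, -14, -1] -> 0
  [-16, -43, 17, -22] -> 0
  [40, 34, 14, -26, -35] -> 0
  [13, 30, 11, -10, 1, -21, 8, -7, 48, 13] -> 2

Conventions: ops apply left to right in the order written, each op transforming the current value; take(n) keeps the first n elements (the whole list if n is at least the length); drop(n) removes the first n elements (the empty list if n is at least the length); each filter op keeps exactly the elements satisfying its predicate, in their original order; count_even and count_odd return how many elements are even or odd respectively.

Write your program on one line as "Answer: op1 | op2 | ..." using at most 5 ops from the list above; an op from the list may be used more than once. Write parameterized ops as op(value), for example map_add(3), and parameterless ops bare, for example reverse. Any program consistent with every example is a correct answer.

drop(4) | filter_even | sort_asc | reverse | count_even

Check, running the answer program on each example:
  [35, 22, 2, 38, 19, 42, 7] -> [19, 42, 7] -> [42] -> [42] -> [42] -> 1
  [3, 39, -43, 37, 28, 17, -28, -43] -> [28, 17, -28, -43] -> [28, -28] -> [-28, 28] -> [28, -28] -> 2
  [-42, -25, -14, -1] -> [] -> [] -> [] -> [] -> 0
  [-16, -43, 17, -22] -> [] -> [] -> [] -> [] -> 0
  [40, 34, 14, -26, -35] -> [-35] -> [] -> [] -> [] -> 0
  [13, 30, 11, -10, 1, -21, 8, -7, 48, 13] -> [1, -21, 8, -7, 48, 13] -> [8, 48] -> [8, 48] -> [48, 8] -> 2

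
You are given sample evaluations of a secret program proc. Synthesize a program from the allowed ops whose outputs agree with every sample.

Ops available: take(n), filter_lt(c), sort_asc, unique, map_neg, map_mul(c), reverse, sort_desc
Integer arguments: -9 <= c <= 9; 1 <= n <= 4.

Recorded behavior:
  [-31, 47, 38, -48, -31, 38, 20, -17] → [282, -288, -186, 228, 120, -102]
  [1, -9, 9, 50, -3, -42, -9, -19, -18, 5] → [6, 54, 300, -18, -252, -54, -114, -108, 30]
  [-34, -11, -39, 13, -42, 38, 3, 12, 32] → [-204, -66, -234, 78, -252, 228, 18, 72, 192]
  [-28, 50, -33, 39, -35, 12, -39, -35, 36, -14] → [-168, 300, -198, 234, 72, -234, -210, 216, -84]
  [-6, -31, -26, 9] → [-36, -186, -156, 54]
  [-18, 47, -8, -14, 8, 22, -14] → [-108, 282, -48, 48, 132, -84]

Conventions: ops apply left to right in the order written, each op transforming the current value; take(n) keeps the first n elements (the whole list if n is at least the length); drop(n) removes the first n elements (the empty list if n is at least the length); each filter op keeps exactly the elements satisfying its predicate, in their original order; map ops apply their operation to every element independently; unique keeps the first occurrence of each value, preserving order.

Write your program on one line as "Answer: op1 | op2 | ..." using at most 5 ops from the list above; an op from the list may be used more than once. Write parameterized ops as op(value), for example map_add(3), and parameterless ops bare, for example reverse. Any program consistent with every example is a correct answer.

reverse | map_mul(6) | unique | reverse

Check, running the answer program on each example:
  [-31, 47, 38, -48, -31, 38, 20, -17] -> [-17, 20, 38, -31, -48, 38, 47, -31] -> [-102, 120, 228, -186, -288, 228, 282, -186] -> [-102, 120, 228, -186, -288, 282] -> [282, -288, -186, 228, 120, -102]
  [1, -9, 9, 50, -3, -42, -9, -19, -18, 5] -> [5, -18, -19, -9, -42, -3, 50, 9, -9, 1] -> [30, -108, -114, -54, -252, -18, 300, 54, -54, 6] -> [30, -108, -114, -54, -252, -18, 300, 54, 6] -> [6, 54, 300, -18, -252, -54, -114, -108, 30]
  [-34, -11, -39, 13, -42, 38, 3, 12, 32] -> [32, 12, 3, 38, -42, 13, -39, -11, -34] -> [192, 72, 18, 228, -252, 78, -234, -66, -204] -> [192, 72, 18, 228, -252, 78, -234, -66, -204] -> [-204, -66, -234, 78, -252, 228, 18, 72, 192]
  [-28, 50, -33, 39, -35, 12, -39, -35, 36, -14] -> [-14, 36, -35, -39, 12, -35, 39, -33, 50, -28] -> [-84, 216, -210, -234, 72, -210, 234, -198, 300, -168] -> [-84, 216, -210, -234, 72, 234, -198, 300, -168] -> [-168, 300, -198, 234, 72, -234, -210, 216, -84]
  [-6, -31, -26, 9] -> [9, -26, -31, -6] -> [54, -156, -186, -36] -> [54, -156, -186, -36] -> [-36, -186, -156, 54]
  [-18, 47, -8, -14, 8, 22, -14] -> [-14, 22, 8, -14, -8, 47, -18] -> [-84, 132, 48, -84, -48, 282, -108] -> [-84, 132, 48, -48, 282, -108] -> [-108, 282, -48, 48, 132, -84]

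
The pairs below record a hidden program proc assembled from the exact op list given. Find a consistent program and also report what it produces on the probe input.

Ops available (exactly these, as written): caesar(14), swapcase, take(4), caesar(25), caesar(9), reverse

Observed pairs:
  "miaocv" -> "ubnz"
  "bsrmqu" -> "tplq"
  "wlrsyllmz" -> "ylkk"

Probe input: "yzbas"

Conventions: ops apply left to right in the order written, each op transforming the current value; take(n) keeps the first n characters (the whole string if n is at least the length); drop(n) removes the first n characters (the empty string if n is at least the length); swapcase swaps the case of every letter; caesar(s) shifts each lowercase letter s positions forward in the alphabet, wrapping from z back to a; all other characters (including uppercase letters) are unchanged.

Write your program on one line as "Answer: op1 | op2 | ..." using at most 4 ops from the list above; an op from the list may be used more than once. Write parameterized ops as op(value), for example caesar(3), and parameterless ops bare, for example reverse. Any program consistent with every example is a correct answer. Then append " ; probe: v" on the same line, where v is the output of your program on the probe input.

reverse | take(4) | caesar(25) ; probe: "rzay"

Check, running the answer program on each example:
  "miaocv" -> "vcoaim" -> "vcoa" -> "ubnz"
  "bsrmqu" -> "uqmrsb" -> "uqmr" -> "tplq"
  "wlrsyllmz" -> "zmllysrlw" -> "zmll" -> "ylkk"
  probe: "yzbas" -> "sabzy" -> "sabz" -> "rzay"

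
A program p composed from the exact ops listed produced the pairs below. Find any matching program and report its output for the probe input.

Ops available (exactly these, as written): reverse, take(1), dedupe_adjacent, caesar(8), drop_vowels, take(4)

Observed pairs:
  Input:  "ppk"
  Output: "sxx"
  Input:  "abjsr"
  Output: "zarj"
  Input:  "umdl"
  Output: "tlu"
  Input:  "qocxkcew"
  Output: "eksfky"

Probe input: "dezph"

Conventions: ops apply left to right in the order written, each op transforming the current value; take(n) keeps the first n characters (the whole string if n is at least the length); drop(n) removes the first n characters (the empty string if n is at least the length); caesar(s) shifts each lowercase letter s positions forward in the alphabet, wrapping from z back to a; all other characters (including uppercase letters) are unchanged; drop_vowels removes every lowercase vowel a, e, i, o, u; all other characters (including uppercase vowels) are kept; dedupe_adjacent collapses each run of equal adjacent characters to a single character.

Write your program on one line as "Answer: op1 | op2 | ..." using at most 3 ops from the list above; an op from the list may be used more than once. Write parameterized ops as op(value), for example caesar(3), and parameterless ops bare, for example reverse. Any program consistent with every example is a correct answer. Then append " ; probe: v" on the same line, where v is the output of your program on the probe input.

reverse | drop_vowels | caesar(8) ; probe: "pxhl"

Check, running the answer program on each example:
  "ppk" -> "kpp" -> "kpp" -> "sxx"
  "abjsr" -> "rsjba" -> "rsjb" -> "zarj"
  "umdl" -> "ldmu" -> "ldm" -> "tlu"
  "qocxkcew" -> "weckxcoq" -> "wckxcq" -> "eksfky"
  probe: "dezph" -> "hpzed" -> "hpzd" -> "pxhl"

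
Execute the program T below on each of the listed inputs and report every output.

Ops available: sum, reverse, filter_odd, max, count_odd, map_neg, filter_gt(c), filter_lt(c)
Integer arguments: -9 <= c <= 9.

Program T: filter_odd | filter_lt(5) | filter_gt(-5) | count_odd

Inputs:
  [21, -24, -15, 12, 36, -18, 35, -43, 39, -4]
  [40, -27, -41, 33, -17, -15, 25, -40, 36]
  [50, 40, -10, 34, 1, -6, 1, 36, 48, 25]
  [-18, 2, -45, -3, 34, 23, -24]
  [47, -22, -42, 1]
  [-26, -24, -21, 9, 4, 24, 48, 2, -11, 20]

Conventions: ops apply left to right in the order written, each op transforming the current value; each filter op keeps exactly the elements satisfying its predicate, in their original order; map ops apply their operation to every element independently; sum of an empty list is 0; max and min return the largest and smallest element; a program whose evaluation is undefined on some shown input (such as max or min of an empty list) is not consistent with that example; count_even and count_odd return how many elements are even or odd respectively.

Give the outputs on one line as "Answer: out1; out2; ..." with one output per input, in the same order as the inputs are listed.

0; 0; 2; 1; 1; 0

Execution, op by op:
  [21, -24, -15, 12, 36, -18, 35, -43, 39, -4] -> [21, -15, 35, -43, 39] -> [-15, -43] -> [] -> 0
  [40, -27, -41, 33, -17, -15, 25, -40, 36] -> [-27, -41, 33, -17, -15, 25] -> [-27, -41, -17, -15] -> [] -> 0
  [50, 40, -10, 34, 1, -6, 1, 36, 48, 25] -> [1, 1, 25] -> [1, 1] -> [1, 1] -> 2
  [-18, 2, -45, -3, 34, 23, -24] -> [-45, -3, 23] -> [-45, -3] -> [-3] -> 1
  [47, -22, -42, 1] -> [47, 1] -> [1] -> [1] -> 1
  [-26, -24, -21, 9, 4, 24, 48, 2, -11, 20] -> [-21, 9, -11] -> [-21, -11] -> [] -> 0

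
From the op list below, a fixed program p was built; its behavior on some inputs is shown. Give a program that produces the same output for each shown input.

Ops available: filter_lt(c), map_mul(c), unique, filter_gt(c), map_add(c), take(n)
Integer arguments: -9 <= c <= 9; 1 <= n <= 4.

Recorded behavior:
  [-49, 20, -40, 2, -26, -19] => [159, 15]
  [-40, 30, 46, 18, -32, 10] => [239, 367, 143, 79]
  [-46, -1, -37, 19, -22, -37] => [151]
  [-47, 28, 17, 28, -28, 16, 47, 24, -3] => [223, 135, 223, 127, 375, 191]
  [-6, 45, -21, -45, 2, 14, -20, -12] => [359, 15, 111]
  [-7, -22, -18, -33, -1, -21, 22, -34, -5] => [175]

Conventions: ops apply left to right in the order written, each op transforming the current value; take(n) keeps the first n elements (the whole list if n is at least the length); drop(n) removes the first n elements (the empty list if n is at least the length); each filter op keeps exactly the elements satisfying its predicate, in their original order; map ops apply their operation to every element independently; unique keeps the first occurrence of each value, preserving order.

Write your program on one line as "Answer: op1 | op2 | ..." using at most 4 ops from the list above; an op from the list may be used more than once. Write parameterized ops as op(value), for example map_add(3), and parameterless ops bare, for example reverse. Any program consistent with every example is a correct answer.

filter_gt(-5) | map_mul(8) | filter_gt(-5) | map_add(-1)

Check, running the answer program on each example:
  [-49, 20, -40, 2, -26, -19] -> [20, 2] -> [160, 16] -> [160, 16] -> [159, 15]
  [-40, 30, 46, 18, -32, 10] -> [30, 46, 18, 10] -> [240, 368, 144, 80] -> [240, 368, 144, 80] -> [239, 367, 143, 79]
  [-46, -1, -37, 19, -22, -37] -> [-1, 19] -> [-8, 152] -> [152] -> [151]
  [-47, 28, 17, 28, -28, 16, 47, 24, -3] -> [28, 17, 28, 16, 47, 24, -3] -> [224, 136, 224, 128, 376, 192, -24] -> [224, 136, 224, 128, 376, 192] -> [223, 135, 223, 127, 375, 191]
  [-6, 45, -21, -45, 2, 14, -20, -12] -> [45, 2, 14] -> [360, 16, 112] -> [360, 16, 112] -> [359, 15, 111]
  [-7, -22, -18, -33, -1, -21, 22, -34, -5] -> [-1, 22] -> [-8, 176] -> [176] -> [175]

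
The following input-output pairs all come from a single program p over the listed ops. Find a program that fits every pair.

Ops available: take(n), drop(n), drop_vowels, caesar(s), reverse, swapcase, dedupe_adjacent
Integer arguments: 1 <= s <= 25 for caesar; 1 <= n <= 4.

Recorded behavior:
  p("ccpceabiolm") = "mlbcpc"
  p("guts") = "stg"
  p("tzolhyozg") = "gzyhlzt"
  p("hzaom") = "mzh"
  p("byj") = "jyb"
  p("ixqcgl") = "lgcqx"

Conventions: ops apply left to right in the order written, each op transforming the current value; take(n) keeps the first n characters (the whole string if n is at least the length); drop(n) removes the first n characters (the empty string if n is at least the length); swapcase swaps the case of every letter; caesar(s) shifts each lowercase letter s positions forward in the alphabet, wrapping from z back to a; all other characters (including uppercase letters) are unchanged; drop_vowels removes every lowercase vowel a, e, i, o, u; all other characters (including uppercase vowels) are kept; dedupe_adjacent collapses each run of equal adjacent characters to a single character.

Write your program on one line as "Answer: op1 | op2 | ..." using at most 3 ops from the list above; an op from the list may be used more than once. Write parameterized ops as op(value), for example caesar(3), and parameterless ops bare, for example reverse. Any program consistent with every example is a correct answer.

drop_vowels | reverse | dedupe_adjacent

Check, running the answer program on each example:
  "ccpceabiolm" -> "ccpcblm" -> "mlbcpcc" -> "mlbcpc"
  "guts" -> "gts" -> "stg" -> "stg"
  "tzolhyozg" -> "tzlhyzg" -> "gzyhlzt" -> "gzyhlzt"
  "hzaom" -> "hzm" -> "mzh" -> "mzh"
  "byj" -> "byj" -> "jyb" -> "jyb"
  "ixqcgl" -> "xqcgl" -> "lgcqx" -> "lgcqx"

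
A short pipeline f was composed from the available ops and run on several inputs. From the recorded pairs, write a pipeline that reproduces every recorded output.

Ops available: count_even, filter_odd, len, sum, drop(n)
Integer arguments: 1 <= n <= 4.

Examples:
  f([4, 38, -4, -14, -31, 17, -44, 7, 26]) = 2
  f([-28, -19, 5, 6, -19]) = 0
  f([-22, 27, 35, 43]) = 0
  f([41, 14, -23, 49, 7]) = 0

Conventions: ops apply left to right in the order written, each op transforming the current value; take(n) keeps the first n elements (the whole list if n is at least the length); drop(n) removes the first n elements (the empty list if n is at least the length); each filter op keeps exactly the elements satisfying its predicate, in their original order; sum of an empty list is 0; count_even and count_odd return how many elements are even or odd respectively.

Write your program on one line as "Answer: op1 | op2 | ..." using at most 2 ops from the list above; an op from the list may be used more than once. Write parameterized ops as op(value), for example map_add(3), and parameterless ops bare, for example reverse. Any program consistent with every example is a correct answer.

drop(4) | count_even

Check, running the answer program on each example:
  [4, 38, -4, -14, -31, 17, -44, 7, 26] -> [-31, 17, -44, 7, 26] -> 2
  [-28, -19, 5, 6, -19] -> [-19] -> 0
  [-22, 27, 35, 43] -> [] -> 0
  [41, 14, -23, 49, 7] -> [7] -> 0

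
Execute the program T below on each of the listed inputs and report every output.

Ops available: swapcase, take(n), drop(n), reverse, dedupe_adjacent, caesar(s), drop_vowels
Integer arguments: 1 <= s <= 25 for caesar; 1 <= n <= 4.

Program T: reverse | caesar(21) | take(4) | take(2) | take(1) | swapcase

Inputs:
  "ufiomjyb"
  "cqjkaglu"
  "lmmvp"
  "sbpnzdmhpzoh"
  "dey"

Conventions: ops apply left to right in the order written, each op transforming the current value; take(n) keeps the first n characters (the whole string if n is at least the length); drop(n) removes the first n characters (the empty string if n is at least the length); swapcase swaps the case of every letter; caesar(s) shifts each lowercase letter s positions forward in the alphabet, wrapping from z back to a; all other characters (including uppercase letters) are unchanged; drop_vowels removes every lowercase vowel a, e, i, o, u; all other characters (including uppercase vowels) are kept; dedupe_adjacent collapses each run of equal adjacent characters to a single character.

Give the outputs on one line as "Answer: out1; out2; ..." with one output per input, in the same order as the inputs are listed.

Execution, op by op:
  "ufiomjyb" -> "byjmoifu" -> "wtehjdap" -> "wteh" -> "wt" -> "w" -> "W"
  "cqjkaglu" -> "ulgakjqc" -> "pgbvfelx" -> "pgbv" -> "pg" -> "p" -> "P"
  "lmmvp" -> "pvmml" -> "kqhhg" -> "kqhh" -> "kq" -> "k" -> "K"
  "sbpnzdmhpzoh" -> "hozphmdznpbs" -> "cjukchyuikwn" -> "cjuk" -> "cj" -> "c" -> "C"
  "dey" -> "yed" -> "tzy" -> "tzy" -> "tz" -> "t" -> "T"

"W"; "P"; "K"; "C"; "T"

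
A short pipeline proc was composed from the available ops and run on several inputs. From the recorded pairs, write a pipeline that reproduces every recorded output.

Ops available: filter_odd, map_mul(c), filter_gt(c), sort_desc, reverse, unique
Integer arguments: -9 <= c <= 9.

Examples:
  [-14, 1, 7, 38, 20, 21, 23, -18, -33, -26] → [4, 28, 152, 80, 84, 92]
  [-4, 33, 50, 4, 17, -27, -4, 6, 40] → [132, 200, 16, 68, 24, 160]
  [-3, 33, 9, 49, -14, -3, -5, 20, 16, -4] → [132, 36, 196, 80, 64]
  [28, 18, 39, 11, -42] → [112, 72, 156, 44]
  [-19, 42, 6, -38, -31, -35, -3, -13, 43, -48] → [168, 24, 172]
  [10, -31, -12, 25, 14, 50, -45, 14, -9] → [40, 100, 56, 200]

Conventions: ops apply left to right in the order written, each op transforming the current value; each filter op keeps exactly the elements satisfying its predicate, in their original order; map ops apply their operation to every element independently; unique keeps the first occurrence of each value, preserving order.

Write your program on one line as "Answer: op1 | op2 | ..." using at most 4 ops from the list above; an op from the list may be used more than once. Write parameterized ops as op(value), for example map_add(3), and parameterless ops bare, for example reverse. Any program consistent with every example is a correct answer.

filter_gt(0) | map_mul(4) | unique

Check, running the answer program on each example:
  [-14, 1, 7, 38, 20, 21, 23, -18, -33, -26] -> [1, 7, 38, 20, 21, 23] -> [4, 28, 152, 80, 84, 92] -> [4, 28, 152, 80, 84, 92]
  [-4, 33, 50, 4, 17, -27, -4, 6, 40] -> [33, 50, 4, 17, 6, 40] -> [132, 200, 16, 68, 24, 160] -> [132, 200, 16, 68, 24, 160]
  [-3, 33, 9, 49, -14, -3, -5, 20, 16, -4] -> [33, 9, 49, 20, 16] -> [132, 36, 196, 80, 64] -> [132, 36, 196, 80, 64]
  [28, 18, 39, 11, -42] -> [28, 18, 39, 11] -> [112, 72, 156, 44] -> [112, 72, 156, 44]
  [-19, 42, 6, -38, -31, -35, -3, -13, 43, -48] -> [42, 6, 43] -> [168, 24, 172] -> [168, 24, 172]
  [10, -31, -12, 25, 14, 50, -45, 14, -9] -> [10, 25, 14, 50, 14] -> [40, 100, 56, 200, 56] -> [40, 100, 56, 200]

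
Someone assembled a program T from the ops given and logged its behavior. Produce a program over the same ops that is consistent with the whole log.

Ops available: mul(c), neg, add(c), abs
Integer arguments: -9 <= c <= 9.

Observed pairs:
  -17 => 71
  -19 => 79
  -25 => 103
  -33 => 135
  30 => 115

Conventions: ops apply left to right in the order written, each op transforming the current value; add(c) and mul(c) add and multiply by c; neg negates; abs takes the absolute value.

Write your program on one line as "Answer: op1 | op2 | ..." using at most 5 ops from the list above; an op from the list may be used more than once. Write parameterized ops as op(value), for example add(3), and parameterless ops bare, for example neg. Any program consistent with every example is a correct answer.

mul(4) | add(-4) | abs | add(-1)

Check, running the answer program on each example:
  -17 -> -68 -> -72 -> 72 -> 71
  -19 -> -76 -> -80 -> 80 -> 79
  -25 -> -100 -> -104 -> 104 -> 103
  -33 -> -132 -> -136 -> 136 -> 135
  30 -> 120 -> 116 -> 116 -> 115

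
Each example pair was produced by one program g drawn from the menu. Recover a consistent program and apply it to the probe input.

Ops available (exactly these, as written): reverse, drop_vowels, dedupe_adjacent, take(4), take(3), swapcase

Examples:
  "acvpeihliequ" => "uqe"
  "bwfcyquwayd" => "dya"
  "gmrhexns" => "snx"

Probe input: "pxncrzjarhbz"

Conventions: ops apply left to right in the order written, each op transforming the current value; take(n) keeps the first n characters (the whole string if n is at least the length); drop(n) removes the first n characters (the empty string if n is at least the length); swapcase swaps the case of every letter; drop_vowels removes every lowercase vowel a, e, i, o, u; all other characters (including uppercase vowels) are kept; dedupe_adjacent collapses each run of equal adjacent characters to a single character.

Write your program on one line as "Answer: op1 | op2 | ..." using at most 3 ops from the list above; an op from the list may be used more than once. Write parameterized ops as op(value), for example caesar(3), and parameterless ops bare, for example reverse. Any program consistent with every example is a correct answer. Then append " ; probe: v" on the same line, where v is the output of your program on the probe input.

reverse | take(4) | take(3) ; probe: "zbh"

Check, running the answer program on each example:
  "acvpeihliequ" -> "uqeilhiepvca" -> "uqei" -> "uqe"
  "bwfcyquwayd" -> "dyawuqycfwb" -> "dyaw" -> "dya"
  "gmrhexns" -> "snxehrmg" -> "snxe" -> "snx"
  probe: "pxncrzjarhbz" -> "zbhrajzrcnxp" -> "zbhr" -> "zbh"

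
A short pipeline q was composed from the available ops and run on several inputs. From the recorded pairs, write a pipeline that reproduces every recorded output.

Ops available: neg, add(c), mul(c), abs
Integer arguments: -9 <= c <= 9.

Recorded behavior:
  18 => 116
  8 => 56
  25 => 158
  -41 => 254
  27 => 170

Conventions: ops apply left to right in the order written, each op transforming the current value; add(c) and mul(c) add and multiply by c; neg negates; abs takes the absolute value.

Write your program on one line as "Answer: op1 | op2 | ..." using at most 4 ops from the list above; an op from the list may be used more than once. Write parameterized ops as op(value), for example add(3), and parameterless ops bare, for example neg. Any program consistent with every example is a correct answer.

mul(6) | abs | add(8)

Check, running the answer program on each example:
  18 -> 108 -> 108 -> 116
  8 -> 48 -> 48 -> 56
  25 -> 150 -> 150 -> 158
  -41 -> -246 -> 246 -> 254
  27 -> 162 -> 162 -> 170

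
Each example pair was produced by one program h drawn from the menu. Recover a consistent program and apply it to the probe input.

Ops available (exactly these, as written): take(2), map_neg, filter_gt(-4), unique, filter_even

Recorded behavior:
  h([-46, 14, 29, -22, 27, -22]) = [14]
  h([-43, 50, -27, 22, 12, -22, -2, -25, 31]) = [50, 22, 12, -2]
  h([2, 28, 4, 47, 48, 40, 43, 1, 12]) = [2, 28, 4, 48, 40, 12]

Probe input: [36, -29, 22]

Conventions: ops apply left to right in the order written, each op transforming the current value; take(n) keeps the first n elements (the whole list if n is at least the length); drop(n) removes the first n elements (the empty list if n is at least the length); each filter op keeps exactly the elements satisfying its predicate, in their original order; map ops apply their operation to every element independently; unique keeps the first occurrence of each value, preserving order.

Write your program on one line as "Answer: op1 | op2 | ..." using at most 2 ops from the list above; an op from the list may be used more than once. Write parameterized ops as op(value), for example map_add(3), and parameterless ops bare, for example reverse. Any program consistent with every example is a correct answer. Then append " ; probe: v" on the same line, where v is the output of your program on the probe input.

filter_even | filter_gt(-4) ; probe: [36, 22]

Check, running the answer program on each example:
  [-46, 14, 29, -22, 27, -22] -> [-46, 14, -22, -22] -> [14]
  [-43, 50, -27, 22, 12, -22, -2, -25, 31] -> [50, 22, 12, -22, -2] -> [50, 22, 12, -2]
  [2, 28, 4, 47, 48, 40, 43, 1, 12] -> [2, 28, 4, 48, 40, 12] -> [2, 28, 4, 48, 40, 12]
  probe: [36, -29, 22] -> [36, 22] -> [36, 22]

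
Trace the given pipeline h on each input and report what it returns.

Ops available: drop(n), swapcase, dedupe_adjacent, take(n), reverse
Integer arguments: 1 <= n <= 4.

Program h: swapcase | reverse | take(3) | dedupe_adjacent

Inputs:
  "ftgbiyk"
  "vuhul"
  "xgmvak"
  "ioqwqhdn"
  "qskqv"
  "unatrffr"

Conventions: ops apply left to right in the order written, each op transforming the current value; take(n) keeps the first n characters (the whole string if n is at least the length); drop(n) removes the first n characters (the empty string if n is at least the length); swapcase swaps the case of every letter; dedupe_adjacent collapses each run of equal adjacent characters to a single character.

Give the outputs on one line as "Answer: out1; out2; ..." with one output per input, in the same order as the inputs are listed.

"KYI"; "LUH"; "KAV"; "NDH"; "VQK"; "RF"

Execution, op by op:
  "ftgbiyk" -> "FTGBIYK" -> "KYIBGTF" -> "KYI" -> "KYI"
  "vuhul" -> "VUHUL" -> "LUHUV" -> "LUH" -> "LUH"
  "xgmvak" -> "XGMVAK" -> "KAVMGX" -> "KAV" -> "KAV"
  "ioqwqhdn" -> "IOQWQHDN" -> "NDHQWQOI" -> "NDH" -> "NDH"
  "qskqv" -> "QSKQV" -> "VQKSQ" -> "VQK" -> "VQK"
  "unatrffr" -> "UNATRFFR" -> "RFFRTANU" -> "RFF" -> "RF"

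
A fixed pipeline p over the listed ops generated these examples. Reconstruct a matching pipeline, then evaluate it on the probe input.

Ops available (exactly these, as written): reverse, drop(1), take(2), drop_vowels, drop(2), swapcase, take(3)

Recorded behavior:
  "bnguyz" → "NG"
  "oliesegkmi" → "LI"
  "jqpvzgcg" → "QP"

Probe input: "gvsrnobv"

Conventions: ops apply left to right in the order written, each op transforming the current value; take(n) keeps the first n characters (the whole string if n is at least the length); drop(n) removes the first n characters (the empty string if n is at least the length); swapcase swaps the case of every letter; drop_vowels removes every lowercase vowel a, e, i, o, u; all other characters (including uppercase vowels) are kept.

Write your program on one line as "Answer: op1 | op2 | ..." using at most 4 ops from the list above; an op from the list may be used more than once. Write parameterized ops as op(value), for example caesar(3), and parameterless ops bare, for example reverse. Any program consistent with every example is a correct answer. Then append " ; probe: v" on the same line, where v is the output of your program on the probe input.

take(3) | drop(1) | swapcase ; probe: "VS"

Check, running the answer program on each example:
  "bnguyz" -> "bng" -> "ng" -> "NG"
  "oliesegkmi" -> "oli" -> "li" -> "LI"
  "jqpvzgcg" -> "jqp" -> "qp" -> "QP"
  probe: "gvsrnobv" -> "gvs" -> "vs" -> "VS"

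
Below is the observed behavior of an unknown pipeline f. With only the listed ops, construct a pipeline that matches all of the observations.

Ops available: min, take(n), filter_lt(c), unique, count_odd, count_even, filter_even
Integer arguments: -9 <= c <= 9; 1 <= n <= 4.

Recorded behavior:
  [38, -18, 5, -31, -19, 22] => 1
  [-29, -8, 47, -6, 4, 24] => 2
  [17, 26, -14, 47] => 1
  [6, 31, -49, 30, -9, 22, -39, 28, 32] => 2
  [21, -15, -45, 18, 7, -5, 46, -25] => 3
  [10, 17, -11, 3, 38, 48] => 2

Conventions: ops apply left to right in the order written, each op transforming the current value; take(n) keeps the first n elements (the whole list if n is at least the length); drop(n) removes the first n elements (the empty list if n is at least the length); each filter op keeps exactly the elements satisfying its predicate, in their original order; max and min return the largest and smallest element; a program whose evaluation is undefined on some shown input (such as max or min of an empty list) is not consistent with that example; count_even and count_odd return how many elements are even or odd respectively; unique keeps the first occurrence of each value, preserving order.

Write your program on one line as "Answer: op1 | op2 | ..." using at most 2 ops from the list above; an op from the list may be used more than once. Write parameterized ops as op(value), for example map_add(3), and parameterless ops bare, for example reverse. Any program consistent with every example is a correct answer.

take(3) | count_odd

Check, running the answer program on each example:
  [38, -18, 5, -31, -19, 22] -> [38, -18, 5] -> 1
  [-29, -8, 47, -6, 4, 24] -> [-29, -8, 47] -> 2
  [17, 26, -14, 47] -> [17, 26, -14] -> 1
  [6, 31, -49, 30, -9, 22, -39, 28, 32] -> [6, 31, -49] -> 2
  [21, -15, -45, 18, 7, -5, 46, -25] -> [21, -15, -45] -> 3
  [10, 17, -11, 3, 38, 48] -> [10, 17, -11] -> 2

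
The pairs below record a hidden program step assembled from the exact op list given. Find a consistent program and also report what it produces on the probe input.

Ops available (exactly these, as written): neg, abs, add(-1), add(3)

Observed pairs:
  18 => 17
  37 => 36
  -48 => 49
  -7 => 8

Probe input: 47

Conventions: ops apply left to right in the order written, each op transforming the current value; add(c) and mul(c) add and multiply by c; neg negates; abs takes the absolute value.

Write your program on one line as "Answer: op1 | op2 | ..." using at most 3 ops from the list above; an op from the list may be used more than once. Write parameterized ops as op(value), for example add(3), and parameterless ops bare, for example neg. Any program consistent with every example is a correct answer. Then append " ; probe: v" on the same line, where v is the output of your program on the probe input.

add(-1) | abs ; probe: 46

Check, running the answer program on each example:
  18 -> 17 -> 17
  37 -> 36 -> 36
  -48 -> -49 -> 49
  -7 -> -8 -> 8
  probe: 47 -> 46 -> 46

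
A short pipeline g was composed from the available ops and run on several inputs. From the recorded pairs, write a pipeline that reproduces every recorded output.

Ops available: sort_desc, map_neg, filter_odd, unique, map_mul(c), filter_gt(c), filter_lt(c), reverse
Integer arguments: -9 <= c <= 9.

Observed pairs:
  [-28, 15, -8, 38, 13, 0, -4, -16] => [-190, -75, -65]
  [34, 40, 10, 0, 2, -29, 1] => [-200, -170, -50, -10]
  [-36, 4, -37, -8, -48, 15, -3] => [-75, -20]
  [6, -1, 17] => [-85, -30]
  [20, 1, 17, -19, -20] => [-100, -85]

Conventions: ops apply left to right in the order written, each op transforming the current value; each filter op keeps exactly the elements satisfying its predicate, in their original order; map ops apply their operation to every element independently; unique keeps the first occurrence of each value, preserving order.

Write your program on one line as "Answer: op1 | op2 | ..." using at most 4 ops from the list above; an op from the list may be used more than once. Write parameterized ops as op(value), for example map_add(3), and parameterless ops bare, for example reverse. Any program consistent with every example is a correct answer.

sort_desc | map_neg | map_mul(5) | filter_lt(-7)

Check, running the answer program on each example:
  [-28, 15, -8, 38, 13, 0, -4, -16] -> [38, 15, 13, 0, -4, -8, -16, -28] -> [-38, -15, -13, 0, 4, 8, 16, 28] -> [-190, -75, -65, 0, 20, 40, 80, 140] -> [-190, -75, -65]
  [34, 40, 10, 0, 2, -29, 1] -> [40, 34, 10, 2, 1, 0, -29] -> [-40, -34, -10, -2, -1, 0, 29] -> [-200, -170, -50, -10, -5, 0, 145] -> [-200, -170, -50, -10]
  [-36, 4, -37, -8, -48, 15, -3] -> [15, 4, -3, -8, -36, -37, -48] -> [-15, -4, 3, 8, 36, 37, 48] -> [-75, -20, 15, 40, 180, 185, 240] -> [-75, -20]
  [6, -1, 17] -> [17, 6, -1] -> [-17, -6, 1] -> [-85, -30, 5] -> [-85, -30]
  [20, 1, 17, -19, -20] -> [20, 17, 1, -19, -20] -> [-20, -17, -1, 19, 20] -> [-100, -85, -5, 95, 100] -> [-100, -85]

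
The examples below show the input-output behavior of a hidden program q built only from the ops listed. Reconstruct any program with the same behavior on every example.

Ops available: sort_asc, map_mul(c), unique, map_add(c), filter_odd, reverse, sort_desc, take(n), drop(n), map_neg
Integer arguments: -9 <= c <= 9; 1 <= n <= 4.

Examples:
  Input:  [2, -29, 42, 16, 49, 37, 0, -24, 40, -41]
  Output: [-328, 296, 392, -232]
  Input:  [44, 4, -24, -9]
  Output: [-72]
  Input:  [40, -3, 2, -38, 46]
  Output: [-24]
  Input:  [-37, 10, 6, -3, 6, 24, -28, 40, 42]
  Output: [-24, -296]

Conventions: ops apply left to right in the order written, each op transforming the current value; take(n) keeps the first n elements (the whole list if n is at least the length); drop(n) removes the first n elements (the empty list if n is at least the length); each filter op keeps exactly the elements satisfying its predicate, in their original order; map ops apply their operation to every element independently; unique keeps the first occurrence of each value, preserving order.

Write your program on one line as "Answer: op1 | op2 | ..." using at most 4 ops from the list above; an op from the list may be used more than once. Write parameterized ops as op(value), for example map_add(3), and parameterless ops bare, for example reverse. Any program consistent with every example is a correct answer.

reverse | filter_odd | map_neg | map_mul(-8)

Check, running the answer program on each example:
  [2, -29, 42, 16, 49, 37, 0, -24, 40, -41] -> [-41, 40, -24, 0, 37, 49, 16, 42, -29, 2] -> [-41, 37, 49, -29] -> [41, -37, -49, 29] -> [-328, 296, 392, -232]
  [44, 4, -24, -9] -> [-9, -24, 4, 44] -> [-9] -> [9] -> [-72]
  [40, -3, 2, -38, 46] -> [46, -38, 2, -3, 40] -> [-3] -> [3] -> [-24]
  [-37, 10, 6, -3, 6, 24, -28, 40, 42] -> [42, 40, -28, 24, 6, -3, 6, 10, -37] -> [-3, -37] -> [3, 37] -> [-24, -296]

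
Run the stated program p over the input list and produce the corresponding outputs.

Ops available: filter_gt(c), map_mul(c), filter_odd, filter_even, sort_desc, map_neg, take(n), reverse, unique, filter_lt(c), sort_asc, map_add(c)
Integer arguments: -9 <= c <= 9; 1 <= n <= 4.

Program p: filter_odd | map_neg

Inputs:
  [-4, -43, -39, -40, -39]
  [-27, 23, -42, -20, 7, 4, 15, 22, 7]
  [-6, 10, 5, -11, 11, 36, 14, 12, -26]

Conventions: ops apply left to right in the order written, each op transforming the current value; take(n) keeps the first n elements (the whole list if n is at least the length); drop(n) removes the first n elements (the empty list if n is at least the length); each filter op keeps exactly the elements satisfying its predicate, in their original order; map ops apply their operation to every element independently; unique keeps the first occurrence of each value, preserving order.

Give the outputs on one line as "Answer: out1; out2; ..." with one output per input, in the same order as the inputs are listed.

[43, 39, 39]; [27, -23, -7, -15, -7]; [-5, 11, -11]

Execution, op by op:
  [-4, -43, -39, -40, -39] -> [-43, -39, -39] -> [43, 39, 39]
  [-27, 23, -42, -20, 7, 4, 15, 22, 7] -> [-27, 23, 7, 15, 7] -> [27, -23, -7, -15, -7]
  [-6, 10, 5, -11, 11, 36, 14, 12, -26] -> [5, -11, 11] -> [-5, 11, -11]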